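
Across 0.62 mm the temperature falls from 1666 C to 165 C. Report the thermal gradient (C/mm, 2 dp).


G = (1666-165)/0.62 = 2420.97 C/mm


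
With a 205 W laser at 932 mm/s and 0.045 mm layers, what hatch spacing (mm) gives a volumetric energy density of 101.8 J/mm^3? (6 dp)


h = 205 / (101.8*932*0.045) = 0.048015 mm


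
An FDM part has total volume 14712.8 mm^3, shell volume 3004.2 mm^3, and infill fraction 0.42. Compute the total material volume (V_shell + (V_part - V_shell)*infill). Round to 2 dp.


V_infill = (14712.8 - 3004.2) * 0.42 = 4917.61
V_total = 3004.2 + 4917.61 = 7921.81 mm^3


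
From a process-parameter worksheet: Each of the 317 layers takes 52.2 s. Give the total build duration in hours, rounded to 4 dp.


t = 317 * 52.2 / 3600 = 4.5965 hrs


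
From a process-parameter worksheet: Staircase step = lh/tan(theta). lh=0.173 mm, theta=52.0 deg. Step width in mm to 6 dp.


step = 0.173 / tan(52.0) = 0.135162 mm


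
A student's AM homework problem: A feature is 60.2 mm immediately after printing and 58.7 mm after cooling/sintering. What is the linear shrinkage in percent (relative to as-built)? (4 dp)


Shrinkage = ((60.2-58.7)/60.2)*100 = 2.4917 %


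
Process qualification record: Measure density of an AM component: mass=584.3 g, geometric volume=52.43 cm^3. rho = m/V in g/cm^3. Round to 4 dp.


rho = 584.3 / 52.43 = 11.1444 g/cm^3


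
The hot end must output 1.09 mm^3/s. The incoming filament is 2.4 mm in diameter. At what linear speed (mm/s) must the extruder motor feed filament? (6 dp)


A = pi*(2.4/2)^2 = 4.523893
v = 1.09 / 4.523893 = 0.240943 mm/s


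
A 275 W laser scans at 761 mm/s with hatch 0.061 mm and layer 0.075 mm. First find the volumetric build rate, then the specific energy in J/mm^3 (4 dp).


Build rate = 761 * 0.061 * 0.075 = 3.481575 mm^3/s
SE = 275 / 3.481575 = 78.9872 J/mm^3


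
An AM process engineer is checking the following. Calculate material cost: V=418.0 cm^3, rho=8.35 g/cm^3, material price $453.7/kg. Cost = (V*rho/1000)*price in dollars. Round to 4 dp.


Mass = 418.0*8.35/1000 = 3.4903 kg
Cost = 3.4903 * 453.7 = 1583.5491 $


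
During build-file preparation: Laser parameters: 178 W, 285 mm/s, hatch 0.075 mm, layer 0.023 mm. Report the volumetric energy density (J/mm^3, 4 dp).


E = 178 / (285*0.075*0.023) = 362.0646 J/mm^3


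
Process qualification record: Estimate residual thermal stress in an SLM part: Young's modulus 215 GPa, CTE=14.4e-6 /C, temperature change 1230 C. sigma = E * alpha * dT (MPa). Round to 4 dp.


sigma = 215*1000 * 14.4e-6 * 1230 = 3808.08 MPa


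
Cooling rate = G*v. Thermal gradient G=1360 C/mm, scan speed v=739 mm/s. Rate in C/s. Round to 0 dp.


CR = 1360 * 739 = 1005040 C/s


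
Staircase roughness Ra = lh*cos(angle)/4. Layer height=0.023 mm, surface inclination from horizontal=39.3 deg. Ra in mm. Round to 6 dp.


Ra = 0.023 * cos(39.3) / 4 = 0.00445 mm


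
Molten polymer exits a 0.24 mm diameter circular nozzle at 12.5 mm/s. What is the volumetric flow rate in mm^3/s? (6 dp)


A = pi*(0.24/2)^2 = 0.04523893 mm^2
Q = 0.04523893 * 12.5 = 0.565487 mm^3/s


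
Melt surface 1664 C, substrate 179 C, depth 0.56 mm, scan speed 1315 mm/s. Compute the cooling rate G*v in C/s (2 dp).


G = (1664-179)/0.56 = 2651.78571429 C/mm
CR = 2651.78571429 * 1315 = 3487098.21 C/s


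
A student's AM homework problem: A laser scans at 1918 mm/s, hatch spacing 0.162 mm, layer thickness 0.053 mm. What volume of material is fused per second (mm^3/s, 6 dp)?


Rate = 1918 * 0.162 * 0.053 = 16.467948 mm^3/s


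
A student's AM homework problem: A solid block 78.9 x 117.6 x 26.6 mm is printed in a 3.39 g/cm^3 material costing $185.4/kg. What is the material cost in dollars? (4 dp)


V = 78.9 * 117.6 * 26.6 = 246811.824 mm^3 = 246.811824 cm^3
Mass = 246.811824 * 3.39 / 1000 = 0.83669208 kg
Cost = 0.83669208 * 185.4 = 155.1227 $


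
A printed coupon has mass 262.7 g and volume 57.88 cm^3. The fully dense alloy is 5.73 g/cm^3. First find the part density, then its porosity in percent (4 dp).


rho_part = 262.7 / 57.88 = 4.53870076 g/cm^3
Porosity = (1 - 4.53870076/5.73)*100 = 20.7906 %


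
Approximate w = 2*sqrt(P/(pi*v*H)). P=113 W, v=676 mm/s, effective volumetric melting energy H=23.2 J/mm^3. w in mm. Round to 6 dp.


w = 2*sqrt(113/(pi*676*23.2)) = 0.09578 mm


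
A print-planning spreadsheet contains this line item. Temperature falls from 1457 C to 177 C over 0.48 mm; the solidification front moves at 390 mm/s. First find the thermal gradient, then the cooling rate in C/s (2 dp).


G = (1457-177)/0.48 = 2666.66666667 C/mm
CR = 2666.66666667 * 390 = 1040000.0 C/s


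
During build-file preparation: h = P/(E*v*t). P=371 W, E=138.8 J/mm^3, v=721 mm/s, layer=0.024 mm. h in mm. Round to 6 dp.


h = 371 / (138.8*721*0.024) = 0.154468 mm


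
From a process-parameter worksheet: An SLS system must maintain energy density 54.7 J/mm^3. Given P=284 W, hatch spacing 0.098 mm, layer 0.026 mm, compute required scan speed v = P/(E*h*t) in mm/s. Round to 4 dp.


v = 284 / (54.7*0.098*0.026) = 2037.6594 mm/s


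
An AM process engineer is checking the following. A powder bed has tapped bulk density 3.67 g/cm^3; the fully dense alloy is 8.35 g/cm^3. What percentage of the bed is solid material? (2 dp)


Packing = (3.67/8.35)*100 = 43.95 %


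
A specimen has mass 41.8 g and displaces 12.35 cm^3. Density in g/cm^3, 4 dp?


rho = 41.8 / 12.35 = 3.3846 g/cm^3


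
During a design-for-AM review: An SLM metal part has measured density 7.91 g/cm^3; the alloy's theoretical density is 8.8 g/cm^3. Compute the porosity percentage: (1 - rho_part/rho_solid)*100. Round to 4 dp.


Porosity = (1-7.91/8.8)*100 = 10.1136 %


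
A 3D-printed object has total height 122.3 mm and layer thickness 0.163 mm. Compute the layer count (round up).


Layers = ceil(122.3/0.163) = 751


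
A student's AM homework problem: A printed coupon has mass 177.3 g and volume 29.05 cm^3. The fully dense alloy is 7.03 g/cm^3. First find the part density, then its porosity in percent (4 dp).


rho_part = 177.3 / 29.05 = 6.10327022 g/cm^3
Porosity = (1 - 6.10327022/7.03)*100 = 13.1825 %


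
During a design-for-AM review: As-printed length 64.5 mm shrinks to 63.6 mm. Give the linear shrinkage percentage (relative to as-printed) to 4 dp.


Shrinkage = ((64.5-63.6)/64.5)*100 = 1.3953 %


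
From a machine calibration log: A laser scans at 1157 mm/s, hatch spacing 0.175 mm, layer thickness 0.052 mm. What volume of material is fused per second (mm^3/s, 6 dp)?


Rate = 1157 * 0.175 * 0.052 = 10.5287 mm^3/s


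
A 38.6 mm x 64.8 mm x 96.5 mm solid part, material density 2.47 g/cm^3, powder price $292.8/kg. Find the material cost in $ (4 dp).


V = 38.6 * 64.8 * 96.5 = 241373.52 mm^3 = 241.37352 cm^3
Mass = 241.37352 * 2.47 / 1000 = 0.59619259 kg
Cost = 0.59619259 * 292.8 = 174.5652 $


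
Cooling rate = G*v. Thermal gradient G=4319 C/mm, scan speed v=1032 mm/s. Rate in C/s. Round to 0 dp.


CR = 4319 * 1032 = 4457208 C/s


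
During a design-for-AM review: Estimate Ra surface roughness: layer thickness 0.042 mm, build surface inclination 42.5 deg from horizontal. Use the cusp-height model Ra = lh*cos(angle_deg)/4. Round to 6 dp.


Ra = 0.042 * cos(42.5) / 4 = 0.007741 mm


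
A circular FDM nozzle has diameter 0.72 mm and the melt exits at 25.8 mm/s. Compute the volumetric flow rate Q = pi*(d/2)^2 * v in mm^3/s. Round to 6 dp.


A = pi*(0.72/2)^2 = 0.40715041 mm^2
Q = 0.40715041 * 25.8 = 10.504481 mm^3/s


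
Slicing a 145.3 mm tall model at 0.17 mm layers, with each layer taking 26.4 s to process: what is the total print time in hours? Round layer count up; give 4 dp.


Layers = ceil(145.3/0.17) = 855
t = 855 * 26.4 / 3600 = 6.27 hrs


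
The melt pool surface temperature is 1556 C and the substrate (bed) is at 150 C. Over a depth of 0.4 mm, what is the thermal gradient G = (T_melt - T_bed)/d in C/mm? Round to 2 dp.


G = (1556-150)/0.4 = 3515.0 C/mm


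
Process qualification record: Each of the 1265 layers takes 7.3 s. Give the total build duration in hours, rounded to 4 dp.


t = 1265 * 7.3 / 3600 = 2.5651 hrs


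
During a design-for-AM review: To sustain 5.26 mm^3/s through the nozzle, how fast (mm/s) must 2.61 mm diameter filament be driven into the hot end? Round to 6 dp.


A = pi*(2.61/2)^2 = 5.350211
v = 5.26 / 5.350211 = 0.983139 mm/s


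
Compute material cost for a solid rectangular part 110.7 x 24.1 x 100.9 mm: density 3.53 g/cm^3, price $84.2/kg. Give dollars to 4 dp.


V = 110.7 * 24.1 * 100.9 = 269188.083 mm^3 = 269.188083 cm^3
Mass = 269.188083 * 3.53 / 1000 = 0.95023393 kg
Cost = 0.95023393 * 84.2 = 80.0097 $


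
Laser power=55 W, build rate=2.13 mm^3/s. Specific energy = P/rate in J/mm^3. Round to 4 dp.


SE = 55 / 2.13 = 25.8216 J/mm^3


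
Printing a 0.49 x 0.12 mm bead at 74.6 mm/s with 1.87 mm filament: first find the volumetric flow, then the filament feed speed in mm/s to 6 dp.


Q = 0.49 * 0.12 * 74.6 = 4.38648 mm^3/s
A_fil = pi*(1.87/2)^2 = 2.74645884 mm^2
v_feed = 4.38648 / 2.74645884 = 1.59714 mm/s


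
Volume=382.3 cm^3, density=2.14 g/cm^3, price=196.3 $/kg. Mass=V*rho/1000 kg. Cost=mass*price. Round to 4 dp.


Mass = 382.3*2.14/1000 = 0.818122 kg
Cost = 0.818122 * 196.3 = 160.5973 $


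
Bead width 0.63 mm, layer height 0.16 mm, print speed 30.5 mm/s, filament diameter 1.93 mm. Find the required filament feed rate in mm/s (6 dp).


Q = 0.63 * 0.16 * 30.5 = 3.0744 mm^3/s
A_fil = pi*(1.93/2)^2 = 2.92552962 mm^2
v_feed = 3.0744 / 2.92552962 = 1.050887 mm/s


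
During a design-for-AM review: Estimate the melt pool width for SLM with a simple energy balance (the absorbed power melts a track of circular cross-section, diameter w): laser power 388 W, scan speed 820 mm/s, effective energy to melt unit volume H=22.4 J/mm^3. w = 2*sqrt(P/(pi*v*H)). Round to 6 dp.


w = 2*sqrt(388/(pi*820*22.4)) = 0.163999 mm


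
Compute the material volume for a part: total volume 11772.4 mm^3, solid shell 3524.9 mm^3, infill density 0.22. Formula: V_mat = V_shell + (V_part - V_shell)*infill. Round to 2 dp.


V_infill = (11772.4 - 3524.9) * 0.22 = 1814.45
V_total = 3524.9 + 1814.45 = 5339.35 mm^3


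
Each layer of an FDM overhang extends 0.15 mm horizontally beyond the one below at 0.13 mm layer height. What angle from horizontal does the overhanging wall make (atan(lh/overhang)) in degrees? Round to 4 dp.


angle = atan(0.13/0.15) = 40.9144 degrees


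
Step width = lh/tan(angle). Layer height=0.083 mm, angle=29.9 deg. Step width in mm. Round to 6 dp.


step = 0.083 / tan(29.9) = 0.144341 mm


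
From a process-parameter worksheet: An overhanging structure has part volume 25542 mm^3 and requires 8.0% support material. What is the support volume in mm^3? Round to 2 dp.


V_support = 25542 * 0.08 = 2043.36 mm^3


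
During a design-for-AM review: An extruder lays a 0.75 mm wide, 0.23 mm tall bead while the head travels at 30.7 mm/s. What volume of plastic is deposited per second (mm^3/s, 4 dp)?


Rate = 0.75 * 0.23 * 30.7 = 5.2958 mm^3/s


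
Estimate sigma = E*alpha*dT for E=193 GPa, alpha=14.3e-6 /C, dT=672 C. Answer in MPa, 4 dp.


sigma = 193*1000 * 14.3e-6 * 672 = 1854.6528 MPa


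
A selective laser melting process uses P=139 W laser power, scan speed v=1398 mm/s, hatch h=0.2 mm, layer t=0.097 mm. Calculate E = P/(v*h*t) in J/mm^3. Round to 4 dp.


E = 139 / (1398*0.2*0.097) = 5.1251 J/mm^3


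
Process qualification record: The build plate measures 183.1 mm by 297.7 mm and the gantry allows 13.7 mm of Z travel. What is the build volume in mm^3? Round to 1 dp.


V = 183.1 * 297.7 * 13.7 = 746771.5 mm^3


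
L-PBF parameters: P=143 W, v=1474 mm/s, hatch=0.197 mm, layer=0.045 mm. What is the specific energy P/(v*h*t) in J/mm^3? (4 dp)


Build rate = 1474 * 0.197 * 0.045 = 13.06701 mm^3/s
SE = 143 / 13.06701 = 10.9436 J/mm^3


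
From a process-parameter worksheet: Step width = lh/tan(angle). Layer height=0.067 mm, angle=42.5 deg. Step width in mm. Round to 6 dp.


step = 0.067 / tan(42.5) = 0.073118 mm


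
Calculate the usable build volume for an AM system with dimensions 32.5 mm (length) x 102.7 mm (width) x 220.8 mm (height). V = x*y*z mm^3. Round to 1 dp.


V = 32.5 * 102.7 * 220.8 = 736975.2 mm^3


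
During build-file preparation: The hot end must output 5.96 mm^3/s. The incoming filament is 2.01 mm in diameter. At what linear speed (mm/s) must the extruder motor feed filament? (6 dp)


A = pi*(2.01/2)^2 = 3.173087
v = 5.96 / 3.173087 = 1.878297 mm/s


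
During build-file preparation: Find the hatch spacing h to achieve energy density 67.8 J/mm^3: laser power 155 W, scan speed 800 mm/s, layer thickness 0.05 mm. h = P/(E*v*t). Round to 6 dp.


h = 155 / (67.8*800*0.05) = 0.057153 mm


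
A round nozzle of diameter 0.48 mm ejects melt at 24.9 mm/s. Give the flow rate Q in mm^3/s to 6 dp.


A = pi*(0.48/2)^2 = 0.18095574 mm^2
Q = 0.18095574 * 24.9 = 4.505798 mm^3/s


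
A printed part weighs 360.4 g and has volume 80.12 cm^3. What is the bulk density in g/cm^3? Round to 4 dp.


rho = 360.4 / 80.12 = 4.4983 g/cm^3


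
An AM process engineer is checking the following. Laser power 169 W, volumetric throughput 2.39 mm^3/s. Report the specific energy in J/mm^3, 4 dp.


SE = 169 / 2.39 = 70.7113 J/mm^3


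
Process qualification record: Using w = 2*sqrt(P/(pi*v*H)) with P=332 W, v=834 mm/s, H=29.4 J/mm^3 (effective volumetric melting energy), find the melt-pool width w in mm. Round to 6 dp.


w = 2*sqrt(332/(pi*834*29.4)) = 0.131301 mm


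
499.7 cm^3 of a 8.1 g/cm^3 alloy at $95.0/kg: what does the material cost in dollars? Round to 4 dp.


Mass = 499.7*8.1/1000 = 4.04757 kg
Cost = 4.04757 * 95.0 = 384.5192 $


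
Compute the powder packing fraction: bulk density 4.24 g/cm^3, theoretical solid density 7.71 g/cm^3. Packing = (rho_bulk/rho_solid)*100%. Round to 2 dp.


Packing = (4.24/7.71)*100 = 54.99 %


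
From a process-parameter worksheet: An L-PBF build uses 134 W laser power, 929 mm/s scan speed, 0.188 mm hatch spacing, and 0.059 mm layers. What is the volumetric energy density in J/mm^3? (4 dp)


E = 134 / (929*0.188*0.059) = 13.0041 J/mm^3


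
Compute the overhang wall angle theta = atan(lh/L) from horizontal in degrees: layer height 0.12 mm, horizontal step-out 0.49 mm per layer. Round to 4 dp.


angle = atan(0.12/0.49) = 13.7608 degrees


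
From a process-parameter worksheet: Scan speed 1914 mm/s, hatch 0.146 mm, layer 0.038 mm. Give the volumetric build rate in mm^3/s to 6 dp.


Rate = 1914 * 0.146 * 0.038 = 10.618872 mm^3/s


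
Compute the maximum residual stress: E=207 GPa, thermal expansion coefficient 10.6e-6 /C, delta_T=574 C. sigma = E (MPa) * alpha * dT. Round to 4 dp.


sigma = 207*1000 * 10.6e-6 * 574 = 1259.4708 MPa


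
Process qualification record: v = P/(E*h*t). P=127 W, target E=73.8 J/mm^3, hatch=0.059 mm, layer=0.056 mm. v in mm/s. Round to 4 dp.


v = 127 / (73.8*0.059*0.056) = 520.8436 mm/s


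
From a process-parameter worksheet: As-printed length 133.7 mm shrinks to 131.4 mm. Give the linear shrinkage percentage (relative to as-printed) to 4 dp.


Shrinkage = ((133.7-131.4)/133.7)*100 = 1.7203 %


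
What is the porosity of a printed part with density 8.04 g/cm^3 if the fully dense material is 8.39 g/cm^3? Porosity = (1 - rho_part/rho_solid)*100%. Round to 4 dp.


Porosity = (1-8.04/8.39)*100 = 4.1716 %


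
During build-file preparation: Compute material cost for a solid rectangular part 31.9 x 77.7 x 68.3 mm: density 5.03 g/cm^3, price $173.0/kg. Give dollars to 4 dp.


V = 31.9 * 77.7 * 68.3 = 169290.429 mm^3 = 169.290429 cm^3
Mass = 169.290429 * 5.03 / 1000 = 0.85153086 kg
Cost = 0.85153086 * 173.0 = 147.3148 $


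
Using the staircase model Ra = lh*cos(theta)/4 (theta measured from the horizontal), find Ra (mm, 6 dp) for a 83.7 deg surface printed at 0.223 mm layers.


Ra = 0.223 * cos(83.7) / 4 = 0.006118 mm


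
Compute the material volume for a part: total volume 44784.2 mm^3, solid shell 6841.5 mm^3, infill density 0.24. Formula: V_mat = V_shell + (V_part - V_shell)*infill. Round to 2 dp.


V_infill = (44784.2 - 6841.5) * 0.24 = 9106.25
V_total = 6841.5 + 9106.25 = 15947.75 mm^3


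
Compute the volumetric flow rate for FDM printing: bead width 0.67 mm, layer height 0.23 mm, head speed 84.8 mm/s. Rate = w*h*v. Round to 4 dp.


Rate = 0.67 * 0.23 * 84.8 = 13.0677 mm^3/s


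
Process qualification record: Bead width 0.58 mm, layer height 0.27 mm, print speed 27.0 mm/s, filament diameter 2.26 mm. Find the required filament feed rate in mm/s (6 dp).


Q = 0.58 * 0.27 * 27.0 = 4.2282 mm^3/s
A_fil = pi*(2.26/2)^2 = 4.01149966 mm^2
v_feed = 4.2282 / 4.01149966 = 1.05402 mm/s


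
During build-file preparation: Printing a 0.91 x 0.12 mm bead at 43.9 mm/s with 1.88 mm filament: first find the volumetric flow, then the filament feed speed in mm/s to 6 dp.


Q = 0.91 * 0.12 * 43.9 = 4.79388 mm^3/s
A_fil = pi*(1.88/2)^2 = 2.77591127 mm^2
v_feed = 4.79388 / 2.77591127 = 1.726957 mm/s


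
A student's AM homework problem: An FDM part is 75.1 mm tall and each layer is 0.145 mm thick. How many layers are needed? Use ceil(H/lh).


Layers = ceil(75.1/0.145) = 518


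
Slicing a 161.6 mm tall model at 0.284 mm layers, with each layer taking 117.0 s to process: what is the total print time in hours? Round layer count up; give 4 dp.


Layers = ceil(161.6/0.284) = 570
t = 570 * 117.0 / 3600 = 18.525 hrs


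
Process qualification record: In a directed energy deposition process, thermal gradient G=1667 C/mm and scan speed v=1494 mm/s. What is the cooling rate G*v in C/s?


CR = 1667 * 1494 = 2490498 C/s


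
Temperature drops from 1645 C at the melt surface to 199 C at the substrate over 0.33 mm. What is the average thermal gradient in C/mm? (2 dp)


G = (1645-199)/0.33 = 4381.82 C/mm


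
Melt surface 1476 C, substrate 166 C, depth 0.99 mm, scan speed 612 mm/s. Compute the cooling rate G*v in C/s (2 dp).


G = (1476-166)/0.99 = 1323.23232323 C/mm
CR = 1323.23232323 * 612 = 809818.18 C/s


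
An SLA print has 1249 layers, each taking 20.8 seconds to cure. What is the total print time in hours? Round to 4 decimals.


t = 1249 * 20.8 / 3600 = 7.2164 hrs


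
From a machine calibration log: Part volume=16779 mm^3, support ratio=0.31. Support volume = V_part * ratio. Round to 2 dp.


V_support = 16779 * 0.31 = 5201.49 mm^3


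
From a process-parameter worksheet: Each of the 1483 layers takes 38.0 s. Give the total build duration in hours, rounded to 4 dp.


t = 1483 * 38.0 / 3600 = 15.6539 hrs


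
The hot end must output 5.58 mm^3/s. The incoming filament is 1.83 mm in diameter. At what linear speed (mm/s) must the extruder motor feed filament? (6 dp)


A = pi*(1.83/2)^2 = 2.63022
v = 5.58 / 2.63022 = 2.121496 mm/s


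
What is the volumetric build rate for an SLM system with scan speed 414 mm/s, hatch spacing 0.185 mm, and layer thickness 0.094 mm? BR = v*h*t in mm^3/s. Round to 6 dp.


Rate = 414 * 0.185 * 0.094 = 7.19946 mm^3/s


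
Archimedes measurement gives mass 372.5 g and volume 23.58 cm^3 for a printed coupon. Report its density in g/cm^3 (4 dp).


rho = 372.5 / 23.58 = 15.7973 g/cm^3


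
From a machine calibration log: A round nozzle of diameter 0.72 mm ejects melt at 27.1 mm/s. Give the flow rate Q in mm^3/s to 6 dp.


A = pi*(0.72/2)^2 = 0.40715041 mm^2
Q = 0.40715041 * 27.1 = 11.033776 mm^3/s


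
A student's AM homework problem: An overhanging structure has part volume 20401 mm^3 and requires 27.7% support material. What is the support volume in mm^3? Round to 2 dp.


V_support = 20401 * 0.277 = 5651.08 mm^3


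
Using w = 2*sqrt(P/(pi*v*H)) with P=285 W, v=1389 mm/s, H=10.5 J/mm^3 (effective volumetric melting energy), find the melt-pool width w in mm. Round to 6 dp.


w = 2*sqrt(285/(pi*1389*10.5)) = 0.157736 mm


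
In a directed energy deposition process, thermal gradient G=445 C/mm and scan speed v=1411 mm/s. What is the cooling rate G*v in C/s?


CR = 445 * 1411 = 627895 C/s


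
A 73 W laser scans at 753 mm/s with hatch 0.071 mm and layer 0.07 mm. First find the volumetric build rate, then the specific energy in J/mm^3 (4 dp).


Build rate = 753 * 0.071 * 0.07 = 3.74241 mm^3/s
SE = 73 / 3.74241 = 19.5061 J/mm^3


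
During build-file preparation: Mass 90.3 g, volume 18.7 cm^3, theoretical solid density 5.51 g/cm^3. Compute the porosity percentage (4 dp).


rho_part = 90.3 / 18.7 = 4.82887701 g/cm^3
Porosity = (1 - 4.82887701/5.51)*100 = 12.3616 %


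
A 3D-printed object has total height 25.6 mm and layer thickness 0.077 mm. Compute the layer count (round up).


Layers = ceil(25.6/0.077) = 333


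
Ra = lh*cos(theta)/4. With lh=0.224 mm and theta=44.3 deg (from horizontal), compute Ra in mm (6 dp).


Ra = 0.224 * cos(44.3) / 4 = 0.040079 mm


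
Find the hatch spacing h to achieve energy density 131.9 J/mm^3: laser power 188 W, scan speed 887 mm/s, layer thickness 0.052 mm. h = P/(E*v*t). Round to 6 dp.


h = 188 / (131.9*887*0.052) = 0.030902 mm


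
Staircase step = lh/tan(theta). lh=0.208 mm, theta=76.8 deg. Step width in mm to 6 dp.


step = 0.208 / tan(76.8) = 0.048786 mm


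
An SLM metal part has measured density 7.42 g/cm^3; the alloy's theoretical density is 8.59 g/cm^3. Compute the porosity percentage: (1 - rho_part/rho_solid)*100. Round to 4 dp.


Porosity = (1-7.42/8.59)*100 = 13.6205 %


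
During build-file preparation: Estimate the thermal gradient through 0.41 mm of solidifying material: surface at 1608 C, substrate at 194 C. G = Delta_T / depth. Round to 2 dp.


G = (1608-194)/0.41 = 3448.78 C/mm


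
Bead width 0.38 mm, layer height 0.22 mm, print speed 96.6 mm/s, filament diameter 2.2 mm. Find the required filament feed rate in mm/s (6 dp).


Q = 0.38 * 0.22 * 96.6 = 8.07576 mm^3/s
A_fil = pi*(2.2/2)^2 = 3.80132711 mm^2
v_feed = 8.07576 / 3.80132711 = 2.124458 mm/s


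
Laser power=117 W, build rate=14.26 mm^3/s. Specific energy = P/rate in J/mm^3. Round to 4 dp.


SE = 117 / 14.26 = 8.2048 J/mm^3


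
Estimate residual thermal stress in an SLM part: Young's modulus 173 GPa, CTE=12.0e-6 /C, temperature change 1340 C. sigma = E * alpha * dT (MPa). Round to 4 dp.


sigma = 173*1000 * 12.0e-6 * 1340 = 2781.84 MPa


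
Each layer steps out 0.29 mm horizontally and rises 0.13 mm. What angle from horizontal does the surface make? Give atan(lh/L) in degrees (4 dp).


angle = atan(0.13/0.29) = 24.1455 degrees


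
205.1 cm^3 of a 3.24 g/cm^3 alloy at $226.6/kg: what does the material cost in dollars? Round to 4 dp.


Mass = 205.1*3.24/1000 = 0.664524 kg
Cost = 0.664524 * 226.6 = 150.5811 $


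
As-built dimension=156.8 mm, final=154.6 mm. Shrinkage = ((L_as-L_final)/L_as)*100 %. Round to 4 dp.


Shrinkage = ((156.8-154.6)/156.8)*100 = 1.4031 %


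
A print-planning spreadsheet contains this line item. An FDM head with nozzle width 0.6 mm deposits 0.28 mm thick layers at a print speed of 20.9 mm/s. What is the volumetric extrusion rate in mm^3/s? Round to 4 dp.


Rate = 0.6 * 0.28 * 20.9 = 3.5112 mm^3/s


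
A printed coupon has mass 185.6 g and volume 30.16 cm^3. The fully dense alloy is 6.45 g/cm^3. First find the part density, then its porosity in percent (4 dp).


rho_part = 185.6 / 30.16 = 6.15384615 g/cm^3
Porosity = (1 - 6.15384615/6.45)*100 = 4.5915 %


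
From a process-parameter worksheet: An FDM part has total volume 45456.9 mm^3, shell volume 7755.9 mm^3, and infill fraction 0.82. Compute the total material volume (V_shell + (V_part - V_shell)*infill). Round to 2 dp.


V_infill = (45456.9 - 7755.9) * 0.82 = 30914.82
V_total = 7755.9 + 30914.82 = 38670.72 mm^3


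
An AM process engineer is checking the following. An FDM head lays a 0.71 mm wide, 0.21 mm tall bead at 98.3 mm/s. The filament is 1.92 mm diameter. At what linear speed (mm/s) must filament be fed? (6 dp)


Q = 0.71 * 0.21 * 98.3 = 14.65653 mm^3/s
A_fil = pi*(1.92/2)^2 = 2.89529179 mm^2
v_feed = 14.65653 / 2.89529179 = 5.062194 mm/s


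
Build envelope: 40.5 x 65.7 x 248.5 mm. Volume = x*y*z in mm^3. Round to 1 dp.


V = 40.5 * 65.7 * 248.5 = 661221.2 mm^3


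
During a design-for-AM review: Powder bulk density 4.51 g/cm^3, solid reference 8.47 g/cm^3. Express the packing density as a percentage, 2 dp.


Packing = (4.51/8.47)*100 = 53.25 %


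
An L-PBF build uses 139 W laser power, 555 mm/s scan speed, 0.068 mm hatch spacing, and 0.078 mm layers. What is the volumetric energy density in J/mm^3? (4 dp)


E = 139 / (555*0.068*0.078) = 47.2192 J/mm^3


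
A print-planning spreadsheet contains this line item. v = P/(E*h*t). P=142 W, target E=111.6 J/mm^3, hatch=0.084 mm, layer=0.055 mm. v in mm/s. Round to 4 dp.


v = 142 / (111.6*0.084*0.055) = 275.4116 mm/s


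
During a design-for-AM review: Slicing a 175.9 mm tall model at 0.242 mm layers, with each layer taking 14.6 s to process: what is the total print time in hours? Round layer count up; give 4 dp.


Layers = ceil(175.9/0.242) = 727
t = 727 * 14.6 / 3600 = 2.9484 hrs


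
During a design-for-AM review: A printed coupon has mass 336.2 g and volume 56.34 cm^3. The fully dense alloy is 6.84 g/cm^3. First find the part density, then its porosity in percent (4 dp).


rho_part = 336.2 / 56.34 = 5.96734114 g/cm^3
Porosity = (1 - 5.96734114/6.84)*100 = 12.7582 %


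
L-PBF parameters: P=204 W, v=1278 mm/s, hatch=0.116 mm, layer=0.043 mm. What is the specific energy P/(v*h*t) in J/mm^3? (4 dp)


Build rate = 1278 * 0.116 * 0.043 = 6.374664 mm^3/s
SE = 204 / 6.374664 = 32.0017 J/mm^3


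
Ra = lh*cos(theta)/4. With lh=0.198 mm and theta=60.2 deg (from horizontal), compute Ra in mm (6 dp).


Ra = 0.198 * cos(60.2) / 4 = 0.0246 mm


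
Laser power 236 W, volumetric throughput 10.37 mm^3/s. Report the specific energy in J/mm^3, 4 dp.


SE = 236 / 10.37 = 22.758 J/mm^3


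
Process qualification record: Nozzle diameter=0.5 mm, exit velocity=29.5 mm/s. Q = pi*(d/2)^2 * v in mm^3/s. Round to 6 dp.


A = pi*(0.5/2)^2 = 0.19634954 mm^2
Q = 0.19634954 * 29.5 = 5.792311 mm^3/s


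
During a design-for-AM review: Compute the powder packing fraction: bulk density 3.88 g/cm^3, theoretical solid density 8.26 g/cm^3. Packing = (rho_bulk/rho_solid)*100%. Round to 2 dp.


Packing = (3.88/8.26)*100 = 46.97 %


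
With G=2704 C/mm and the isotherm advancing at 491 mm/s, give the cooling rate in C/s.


CR = 2704 * 491 = 1327664 C/s


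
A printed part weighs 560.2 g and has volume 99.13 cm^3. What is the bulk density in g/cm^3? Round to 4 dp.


rho = 560.2 / 99.13 = 5.6512 g/cm^3


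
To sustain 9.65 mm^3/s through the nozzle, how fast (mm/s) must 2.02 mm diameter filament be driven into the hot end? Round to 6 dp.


A = pi*(2.02/2)^2 = 3.204739
v = 9.65 / 3.204739 = 3.011166 mm/s


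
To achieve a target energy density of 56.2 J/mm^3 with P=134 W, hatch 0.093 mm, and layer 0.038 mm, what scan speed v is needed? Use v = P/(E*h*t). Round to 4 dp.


v = 134 / (56.2*0.093*0.038) = 674.6864 mm/s


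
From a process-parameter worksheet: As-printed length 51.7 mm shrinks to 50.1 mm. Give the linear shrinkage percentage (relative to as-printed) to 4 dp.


Shrinkage = ((51.7-50.1)/51.7)*100 = 3.0948 %


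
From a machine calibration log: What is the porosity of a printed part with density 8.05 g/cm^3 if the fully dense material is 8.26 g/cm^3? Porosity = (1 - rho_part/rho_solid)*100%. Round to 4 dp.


Porosity = (1-8.05/8.26)*100 = 2.5424 %


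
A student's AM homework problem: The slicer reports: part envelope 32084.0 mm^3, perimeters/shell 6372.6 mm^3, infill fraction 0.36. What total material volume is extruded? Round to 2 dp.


V_infill = (32084.0 - 6372.6) * 0.36 = 9256.1
V_total = 6372.6 + 9256.1 = 15628.7 mm^3


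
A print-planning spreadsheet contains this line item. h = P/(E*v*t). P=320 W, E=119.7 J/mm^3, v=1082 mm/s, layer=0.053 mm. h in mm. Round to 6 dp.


h = 320 / (119.7*1082*0.053) = 0.046618 mm


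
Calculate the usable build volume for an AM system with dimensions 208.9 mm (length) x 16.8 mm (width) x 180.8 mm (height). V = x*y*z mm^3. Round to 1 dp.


V = 208.9 * 16.8 * 180.8 = 634521.2 mm^3


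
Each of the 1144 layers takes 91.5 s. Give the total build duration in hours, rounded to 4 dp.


t = 1144 * 91.5 / 3600 = 29.0767 hrs


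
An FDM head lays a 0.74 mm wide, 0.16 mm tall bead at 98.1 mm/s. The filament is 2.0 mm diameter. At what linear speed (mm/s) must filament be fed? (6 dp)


Q = 0.74 * 0.16 * 98.1 = 11.61504 mm^3/s
A_fil = pi*(2.0/2)^2 = 3.14159265 mm^2
v_feed = 11.61504 / 3.14159265 = 3.697182 mm/s


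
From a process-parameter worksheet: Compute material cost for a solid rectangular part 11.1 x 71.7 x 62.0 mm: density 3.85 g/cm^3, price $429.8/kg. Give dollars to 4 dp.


V = 11.1 * 71.7 * 62.0 = 49343.94 mm^3 = 49.34394 cm^3
Mass = 49.34394 * 3.85 / 1000 = 0.18997417 kg
Cost = 0.18997417 * 429.8 = 81.6509 $


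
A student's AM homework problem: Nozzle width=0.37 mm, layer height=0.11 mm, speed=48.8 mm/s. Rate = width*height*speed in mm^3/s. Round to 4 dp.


Rate = 0.37 * 0.11 * 48.8 = 1.9862 mm^3/s


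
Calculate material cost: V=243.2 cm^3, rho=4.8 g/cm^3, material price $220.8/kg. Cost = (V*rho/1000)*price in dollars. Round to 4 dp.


Mass = 243.2*4.8/1000 = 1.16736 kg
Cost = 1.16736 * 220.8 = 257.7531 $


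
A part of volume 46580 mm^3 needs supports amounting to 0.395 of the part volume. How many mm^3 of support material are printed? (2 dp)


V_support = 46580 * 0.395 = 18399.1 mm^3


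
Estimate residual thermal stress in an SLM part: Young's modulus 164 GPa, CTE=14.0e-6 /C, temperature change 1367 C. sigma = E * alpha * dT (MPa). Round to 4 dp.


sigma = 164*1000 * 14.0e-6 * 1367 = 3138.632 MPa


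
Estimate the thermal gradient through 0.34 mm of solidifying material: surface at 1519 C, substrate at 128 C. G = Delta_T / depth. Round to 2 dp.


G = (1519-128)/0.34 = 4091.18 C/mm


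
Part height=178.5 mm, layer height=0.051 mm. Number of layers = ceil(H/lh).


Layers = ceil(178.5/0.051) = 3500


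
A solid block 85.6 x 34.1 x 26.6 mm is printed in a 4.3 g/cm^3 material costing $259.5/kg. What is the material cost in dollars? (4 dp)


V = 85.6 * 34.1 * 26.6 = 77644.336 mm^3 = 77.644336 cm^3
Mass = 77.644336 * 4.3 / 1000 = 0.33387064 kg
Cost = 0.33387064 * 259.5 = 86.6394 $


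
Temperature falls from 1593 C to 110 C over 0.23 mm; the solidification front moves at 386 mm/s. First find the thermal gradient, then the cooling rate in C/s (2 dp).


G = (1593-110)/0.23 = 6447.82608696 C/mm
CR = 6447.82608696 * 386 = 2488860.87 C/s


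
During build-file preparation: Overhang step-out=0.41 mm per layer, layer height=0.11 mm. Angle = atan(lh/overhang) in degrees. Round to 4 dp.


angle = atan(0.11/0.41) = 15.0184 degrees


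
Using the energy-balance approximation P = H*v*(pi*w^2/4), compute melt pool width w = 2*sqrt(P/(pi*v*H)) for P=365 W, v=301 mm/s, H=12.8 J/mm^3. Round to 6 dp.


w = 2*sqrt(365/(pi*301*12.8)) = 0.347307 mm


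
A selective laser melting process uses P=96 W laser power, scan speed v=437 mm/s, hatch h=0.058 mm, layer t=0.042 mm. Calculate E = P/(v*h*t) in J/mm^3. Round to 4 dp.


E = 96 / (437*0.058*0.042) = 90.1805 J/mm^3


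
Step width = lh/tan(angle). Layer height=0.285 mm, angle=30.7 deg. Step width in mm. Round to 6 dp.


step = 0.285 / tan(30.7) = 0.479995 mm


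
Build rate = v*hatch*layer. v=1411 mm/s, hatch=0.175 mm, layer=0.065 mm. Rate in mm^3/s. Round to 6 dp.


Rate = 1411 * 0.175 * 0.065 = 16.050125 mm^3/s


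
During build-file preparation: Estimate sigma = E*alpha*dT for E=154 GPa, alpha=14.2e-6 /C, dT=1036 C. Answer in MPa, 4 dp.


sigma = 154*1000 * 14.2e-6 * 1036 = 2265.5248 MPa


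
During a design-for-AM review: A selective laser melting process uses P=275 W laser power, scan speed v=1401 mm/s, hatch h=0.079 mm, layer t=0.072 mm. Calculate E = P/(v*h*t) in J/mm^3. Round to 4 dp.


E = 275 / (1401*0.079*0.072) = 34.5092 J/mm^3


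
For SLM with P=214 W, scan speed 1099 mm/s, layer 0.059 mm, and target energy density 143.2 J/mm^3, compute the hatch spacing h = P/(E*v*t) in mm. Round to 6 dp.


h = 214 / (143.2*1099*0.059) = 0.023047 mm


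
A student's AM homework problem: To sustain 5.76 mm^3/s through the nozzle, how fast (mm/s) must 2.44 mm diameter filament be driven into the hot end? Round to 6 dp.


A = pi*(2.44/2)^2 = 4.675947
v = 5.76 / 4.675947 = 1.231836 mm/s


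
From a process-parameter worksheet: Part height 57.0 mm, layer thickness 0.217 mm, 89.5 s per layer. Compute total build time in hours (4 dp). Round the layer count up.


Layers = ceil(57.0/0.217) = 263
t = 263 * 89.5 / 3600 = 6.5385 hrs


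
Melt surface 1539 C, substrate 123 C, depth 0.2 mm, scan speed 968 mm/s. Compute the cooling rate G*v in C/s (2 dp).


G = (1539-123)/0.2 = 7080.0 C/mm
CR = 7080.0 * 968 = 6853440.0 C/s


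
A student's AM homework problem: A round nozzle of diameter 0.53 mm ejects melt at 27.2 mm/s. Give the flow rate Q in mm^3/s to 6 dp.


A = pi*(0.53/2)^2 = 0.22061834 mm^2
Q = 0.22061834 * 27.2 = 6.000819 mm^3/s


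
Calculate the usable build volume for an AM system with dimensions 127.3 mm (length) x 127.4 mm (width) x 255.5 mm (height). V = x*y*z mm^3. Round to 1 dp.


V = 127.3 * 127.4 * 255.5 = 4143704.1 mm^3


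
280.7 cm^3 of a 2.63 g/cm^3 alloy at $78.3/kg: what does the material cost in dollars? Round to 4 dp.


Mass = 280.7*2.63/1000 = 0.738241 kg
Cost = 0.738241 * 78.3 = 57.8043 $


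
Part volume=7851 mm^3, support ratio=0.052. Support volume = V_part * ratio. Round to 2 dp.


V_support = 7851 * 0.052 = 408.25 mm^3


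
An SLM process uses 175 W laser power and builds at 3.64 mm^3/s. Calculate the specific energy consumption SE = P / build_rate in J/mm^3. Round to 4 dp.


SE = 175 / 3.64 = 48.0769 J/mm^3


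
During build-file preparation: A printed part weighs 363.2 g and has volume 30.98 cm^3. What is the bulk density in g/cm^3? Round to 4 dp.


rho = 363.2 / 30.98 = 11.7237 g/cm^3


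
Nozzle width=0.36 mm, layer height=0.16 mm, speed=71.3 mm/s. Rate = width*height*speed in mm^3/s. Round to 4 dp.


Rate = 0.36 * 0.16 * 71.3 = 4.1069 mm^3/s


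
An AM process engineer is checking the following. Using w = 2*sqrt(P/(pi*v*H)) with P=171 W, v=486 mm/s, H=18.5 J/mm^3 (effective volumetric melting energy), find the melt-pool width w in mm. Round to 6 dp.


w = 2*sqrt(171/(pi*486*18.5)) = 0.155614 mm


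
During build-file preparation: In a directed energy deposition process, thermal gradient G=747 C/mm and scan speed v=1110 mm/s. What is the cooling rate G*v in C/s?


CR = 747 * 1110 = 829170 C/s


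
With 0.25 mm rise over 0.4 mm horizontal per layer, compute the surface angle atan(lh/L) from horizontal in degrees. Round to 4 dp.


angle = atan(0.25/0.4) = 32.0054 degrees


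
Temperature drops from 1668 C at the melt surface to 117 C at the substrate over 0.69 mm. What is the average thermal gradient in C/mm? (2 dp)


G = (1668-117)/0.69 = 2247.83 C/mm


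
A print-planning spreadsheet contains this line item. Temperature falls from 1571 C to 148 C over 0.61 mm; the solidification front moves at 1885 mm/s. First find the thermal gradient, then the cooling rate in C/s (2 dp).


G = (1571-148)/0.61 = 2332.78688525 C/mm
CR = 2332.78688525 * 1885 = 4397303.28 C/s


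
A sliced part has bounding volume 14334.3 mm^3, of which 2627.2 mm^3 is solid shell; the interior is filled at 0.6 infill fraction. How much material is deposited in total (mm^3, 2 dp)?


V_infill = (14334.3 - 2627.2) * 0.6 = 7024.26
V_total = 2627.2 + 7024.26 = 9651.46 mm^3


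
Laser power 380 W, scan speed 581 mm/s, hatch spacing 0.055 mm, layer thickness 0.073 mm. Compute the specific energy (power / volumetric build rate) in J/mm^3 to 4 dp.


Build rate = 581 * 0.055 * 0.073 = 2.332715 mm^3/s
SE = 380 / 2.332715 = 162.9003 J/mm^3


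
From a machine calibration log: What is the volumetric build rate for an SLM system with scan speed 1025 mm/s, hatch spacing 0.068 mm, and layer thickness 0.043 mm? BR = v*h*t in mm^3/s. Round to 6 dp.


Rate = 1025 * 0.068 * 0.043 = 2.9971 mm^3/s


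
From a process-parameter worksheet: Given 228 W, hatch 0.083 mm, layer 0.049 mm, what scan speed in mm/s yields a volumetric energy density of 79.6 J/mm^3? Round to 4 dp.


v = 228 / (79.6*0.083*0.049) = 704.2837 mm/s


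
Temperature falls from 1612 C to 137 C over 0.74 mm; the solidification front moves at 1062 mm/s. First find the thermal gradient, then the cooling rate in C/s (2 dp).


G = (1612-137)/0.74 = 1993.24324324 C/mm
CR = 1993.24324324 * 1062 = 2116824.32 C/s


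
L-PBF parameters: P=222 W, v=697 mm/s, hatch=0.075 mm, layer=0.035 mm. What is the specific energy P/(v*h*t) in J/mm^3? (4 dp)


Build rate = 697 * 0.075 * 0.035 = 1.829625 mm^3/s
SE = 222 / 1.829625 = 121.3363 J/mm^3


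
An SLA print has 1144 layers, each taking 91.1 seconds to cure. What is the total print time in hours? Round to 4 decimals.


t = 1144 * 91.1 / 3600 = 28.9496 hrs


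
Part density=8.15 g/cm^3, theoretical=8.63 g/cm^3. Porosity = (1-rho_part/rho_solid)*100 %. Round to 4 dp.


Porosity = (1-8.15/8.63)*100 = 5.562 %


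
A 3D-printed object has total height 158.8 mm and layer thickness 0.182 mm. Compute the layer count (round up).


Layers = ceil(158.8/0.182) = 873


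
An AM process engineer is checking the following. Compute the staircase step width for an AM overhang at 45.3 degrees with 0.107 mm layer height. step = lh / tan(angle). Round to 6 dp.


step = 0.107 / tan(45.3) = 0.105885 mm


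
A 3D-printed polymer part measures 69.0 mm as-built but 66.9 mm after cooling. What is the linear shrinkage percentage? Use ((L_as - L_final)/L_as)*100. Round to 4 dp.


Shrinkage = ((69.0-66.9)/69.0)*100 = 3.0435 %


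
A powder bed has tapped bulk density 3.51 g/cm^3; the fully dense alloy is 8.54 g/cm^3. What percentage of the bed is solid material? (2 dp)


Packing = (3.51/8.54)*100 = 41.1 %


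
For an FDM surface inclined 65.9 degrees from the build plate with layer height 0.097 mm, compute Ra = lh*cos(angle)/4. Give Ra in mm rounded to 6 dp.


Ra = 0.097 * cos(65.9) / 4 = 0.009902 mm


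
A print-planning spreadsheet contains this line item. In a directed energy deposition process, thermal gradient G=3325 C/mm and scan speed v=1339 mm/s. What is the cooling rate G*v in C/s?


CR = 3325 * 1339 = 4452175 C/s


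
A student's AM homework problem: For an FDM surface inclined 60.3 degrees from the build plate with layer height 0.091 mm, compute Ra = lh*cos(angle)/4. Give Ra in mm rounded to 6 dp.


Ra = 0.091 * cos(60.3) / 4 = 0.011272 mm


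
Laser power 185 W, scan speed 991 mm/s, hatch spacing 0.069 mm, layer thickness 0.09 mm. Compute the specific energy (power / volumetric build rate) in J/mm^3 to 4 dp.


Build rate = 991 * 0.069 * 0.09 = 6.15411 mm^3/s
SE = 185 / 6.15411 = 30.0612 J/mm^3


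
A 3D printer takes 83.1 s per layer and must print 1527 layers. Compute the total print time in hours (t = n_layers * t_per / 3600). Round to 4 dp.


t = 1527 * 83.1 / 3600 = 35.2483 hrs


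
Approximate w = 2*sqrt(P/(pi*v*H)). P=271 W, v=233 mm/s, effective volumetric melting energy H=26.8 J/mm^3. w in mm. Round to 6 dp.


w = 2*sqrt(271/(pi*233*26.8)) = 0.235068 mm
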